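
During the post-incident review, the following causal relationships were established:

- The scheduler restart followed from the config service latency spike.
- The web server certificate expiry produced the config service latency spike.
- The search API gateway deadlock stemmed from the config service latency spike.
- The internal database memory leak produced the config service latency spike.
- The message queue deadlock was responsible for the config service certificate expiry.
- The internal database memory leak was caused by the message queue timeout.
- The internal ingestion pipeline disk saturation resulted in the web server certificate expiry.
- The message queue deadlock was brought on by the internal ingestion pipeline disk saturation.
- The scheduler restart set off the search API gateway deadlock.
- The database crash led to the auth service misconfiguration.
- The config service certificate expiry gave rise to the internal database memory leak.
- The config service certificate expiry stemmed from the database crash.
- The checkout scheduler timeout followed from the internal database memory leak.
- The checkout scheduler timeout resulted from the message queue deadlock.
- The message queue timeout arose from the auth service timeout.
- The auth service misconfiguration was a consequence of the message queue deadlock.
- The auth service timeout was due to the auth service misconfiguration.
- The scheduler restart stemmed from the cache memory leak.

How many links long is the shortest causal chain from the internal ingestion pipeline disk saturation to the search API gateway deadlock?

3

Shortest chain: the internal ingestion pipeline disk saturation → the web server certificate expiry → the config service latency spike → the search API gateway deadlock.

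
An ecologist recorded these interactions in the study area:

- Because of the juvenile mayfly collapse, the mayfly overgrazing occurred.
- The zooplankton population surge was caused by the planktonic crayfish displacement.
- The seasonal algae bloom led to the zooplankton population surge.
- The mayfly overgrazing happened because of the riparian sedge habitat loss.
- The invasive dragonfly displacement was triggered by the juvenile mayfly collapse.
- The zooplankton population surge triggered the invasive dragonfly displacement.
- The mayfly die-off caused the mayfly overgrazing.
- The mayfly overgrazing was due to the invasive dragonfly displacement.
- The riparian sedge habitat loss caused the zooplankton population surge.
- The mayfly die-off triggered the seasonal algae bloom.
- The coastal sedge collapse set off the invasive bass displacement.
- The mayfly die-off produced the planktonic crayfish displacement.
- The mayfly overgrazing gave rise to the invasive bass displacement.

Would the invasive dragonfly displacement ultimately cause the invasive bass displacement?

There is a causal chain: the invasive dragonfly displacement → the mayfly overgrazing → the invasive bass displacement.

Yes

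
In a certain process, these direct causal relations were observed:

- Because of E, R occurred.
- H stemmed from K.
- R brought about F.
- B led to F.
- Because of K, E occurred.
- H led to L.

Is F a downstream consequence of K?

There is a causal chain: K → E → R → F.

Yes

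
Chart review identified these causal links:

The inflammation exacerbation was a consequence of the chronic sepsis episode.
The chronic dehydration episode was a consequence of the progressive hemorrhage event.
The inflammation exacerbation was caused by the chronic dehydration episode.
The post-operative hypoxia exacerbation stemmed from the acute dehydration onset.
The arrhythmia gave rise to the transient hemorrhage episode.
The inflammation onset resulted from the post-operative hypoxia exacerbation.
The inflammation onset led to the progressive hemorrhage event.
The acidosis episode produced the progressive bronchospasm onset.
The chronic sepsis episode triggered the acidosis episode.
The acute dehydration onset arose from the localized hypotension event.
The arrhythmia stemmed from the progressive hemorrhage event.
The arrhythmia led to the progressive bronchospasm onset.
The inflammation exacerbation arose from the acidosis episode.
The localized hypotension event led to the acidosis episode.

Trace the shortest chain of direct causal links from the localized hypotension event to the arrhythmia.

the localized hypotension event → the acute dehydration onset
the acute dehydration onset → the post-operative hypoxia exacerbation
the post-operative hypoxia exacerbation → the inflammation onset
the inflammation onset → the progressive hemorrhage event
the progressive hemorrhage event → the arrhythmia
Length: 5 steps.

the localized hypotension event → the acute dehydration onset → the post-operative hypoxia exacerbation → the inflammation onset → the progressive hemorrhage event → the arrhythmia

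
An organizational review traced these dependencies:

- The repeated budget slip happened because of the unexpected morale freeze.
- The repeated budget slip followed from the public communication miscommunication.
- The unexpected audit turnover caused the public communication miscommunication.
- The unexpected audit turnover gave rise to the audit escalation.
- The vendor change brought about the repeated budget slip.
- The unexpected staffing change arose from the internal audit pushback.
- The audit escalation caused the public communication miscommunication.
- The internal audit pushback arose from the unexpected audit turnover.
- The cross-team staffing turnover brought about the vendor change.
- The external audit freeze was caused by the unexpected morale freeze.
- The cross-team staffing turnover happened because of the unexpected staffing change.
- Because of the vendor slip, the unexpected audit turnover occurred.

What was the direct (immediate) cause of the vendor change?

Upstream contributors include the vendor slip, the unexpected audit turnover, the internal audit pushback, the unexpected staffing change, but only the cross-team staffing turnover feeds directly into the vendor change.

the cross-team staffing turnover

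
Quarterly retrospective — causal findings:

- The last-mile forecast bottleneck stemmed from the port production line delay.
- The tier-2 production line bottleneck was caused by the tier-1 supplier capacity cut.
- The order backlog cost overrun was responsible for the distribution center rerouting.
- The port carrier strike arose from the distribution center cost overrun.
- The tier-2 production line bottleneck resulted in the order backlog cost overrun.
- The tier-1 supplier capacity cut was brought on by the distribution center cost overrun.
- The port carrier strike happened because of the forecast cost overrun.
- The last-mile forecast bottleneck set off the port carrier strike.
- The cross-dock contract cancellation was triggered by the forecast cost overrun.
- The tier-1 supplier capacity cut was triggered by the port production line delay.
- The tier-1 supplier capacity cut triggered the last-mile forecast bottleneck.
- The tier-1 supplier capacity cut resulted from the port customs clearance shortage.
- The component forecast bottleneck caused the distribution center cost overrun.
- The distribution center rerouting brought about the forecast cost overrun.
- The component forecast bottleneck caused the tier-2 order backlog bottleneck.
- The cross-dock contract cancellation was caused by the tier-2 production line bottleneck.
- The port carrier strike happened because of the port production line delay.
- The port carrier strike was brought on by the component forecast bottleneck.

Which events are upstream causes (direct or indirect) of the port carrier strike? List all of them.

the component forecast bottleneck, the distribution center cost overrun, the distribution center rerouting, the forecast cost overrun, the last-mile forecast bottleneck, the order backlog cost overrun, the port customs clearance shortage, the port production line delay, the tier-1 supplier capacity cut, the tier-2 production line bottleneck

Immediate causes of the port carrier strike: the component forecast bottleneck, the distribution center cost overrun, the port production line delay, the last-mile forecast bottleneck, the forecast cost overrun.
Further upstream: the port customs clearance shortage, the tier-1 supplier capacity cut, the tier-2 production line bottleneck, the order backlog cost overrun, the distribution center rerouting.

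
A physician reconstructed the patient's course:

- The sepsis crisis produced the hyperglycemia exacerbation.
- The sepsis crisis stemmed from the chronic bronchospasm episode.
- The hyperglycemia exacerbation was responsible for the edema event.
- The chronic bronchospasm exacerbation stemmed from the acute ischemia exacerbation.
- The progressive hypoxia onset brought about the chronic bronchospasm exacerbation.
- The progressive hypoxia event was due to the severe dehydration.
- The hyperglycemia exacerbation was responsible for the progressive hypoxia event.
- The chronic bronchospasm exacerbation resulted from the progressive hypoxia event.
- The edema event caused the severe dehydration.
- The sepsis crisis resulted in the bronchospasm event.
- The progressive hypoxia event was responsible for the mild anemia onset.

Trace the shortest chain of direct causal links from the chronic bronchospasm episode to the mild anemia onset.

the chronic bronchospasm episode → the sepsis crisis
the sepsis crisis → the hyperglycemia exacerbation
the hyperglycemia exacerbation → the progressive hypoxia event
the progressive hypoxia event → the mild anemia onset
Length: 4 steps.

the chronic bronchospasm episode → the sepsis crisis → the hyperglycemia exacerbation → the progressive hypoxia event → the mild anemia onset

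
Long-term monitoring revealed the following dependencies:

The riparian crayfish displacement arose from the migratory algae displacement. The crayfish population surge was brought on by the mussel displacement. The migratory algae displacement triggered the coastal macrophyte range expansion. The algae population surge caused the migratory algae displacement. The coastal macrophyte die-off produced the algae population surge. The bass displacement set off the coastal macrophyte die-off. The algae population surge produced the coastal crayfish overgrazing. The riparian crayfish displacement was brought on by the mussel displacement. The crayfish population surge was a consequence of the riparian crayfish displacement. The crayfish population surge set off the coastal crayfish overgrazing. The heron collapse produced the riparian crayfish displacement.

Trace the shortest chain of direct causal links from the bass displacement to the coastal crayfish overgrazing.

the bass displacement → the coastal macrophyte die-off
the coastal macrophyte die-off → the algae population surge
the algae population surge → the coastal crayfish overgrazing
Length: 3 steps.

the bass displacement → the coastal macrophyte die-off → the algae population surge → the coastal crayfish overgrazing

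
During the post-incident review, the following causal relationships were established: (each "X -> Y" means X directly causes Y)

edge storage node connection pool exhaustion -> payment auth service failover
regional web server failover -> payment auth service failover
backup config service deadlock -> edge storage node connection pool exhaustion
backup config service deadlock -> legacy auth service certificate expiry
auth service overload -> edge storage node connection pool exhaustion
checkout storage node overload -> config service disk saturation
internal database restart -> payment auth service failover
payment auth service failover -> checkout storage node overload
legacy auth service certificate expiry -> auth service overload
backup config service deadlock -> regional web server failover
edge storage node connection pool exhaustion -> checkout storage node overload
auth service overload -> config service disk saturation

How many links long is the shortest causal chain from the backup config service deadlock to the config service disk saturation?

Shortest chain: the backup config service deadlock → the legacy auth service certificate expiry → the auth service overload → the config service disk saturation.

3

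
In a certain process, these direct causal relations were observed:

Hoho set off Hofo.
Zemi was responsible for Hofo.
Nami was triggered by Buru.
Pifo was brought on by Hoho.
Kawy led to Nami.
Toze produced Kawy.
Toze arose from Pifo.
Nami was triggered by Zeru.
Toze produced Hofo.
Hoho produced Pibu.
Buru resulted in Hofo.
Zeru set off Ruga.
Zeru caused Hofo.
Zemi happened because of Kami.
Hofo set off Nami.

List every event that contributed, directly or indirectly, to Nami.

Immediate causes of Nami: Zeru, Kawy, Buru, Hofo.
Further upstream: Hoho, Pifo, Toze, Kami, Zemi.

Buru, Hofo, Hoho, Kami, Kawy, Pifo, Toze, Zemi, Zeru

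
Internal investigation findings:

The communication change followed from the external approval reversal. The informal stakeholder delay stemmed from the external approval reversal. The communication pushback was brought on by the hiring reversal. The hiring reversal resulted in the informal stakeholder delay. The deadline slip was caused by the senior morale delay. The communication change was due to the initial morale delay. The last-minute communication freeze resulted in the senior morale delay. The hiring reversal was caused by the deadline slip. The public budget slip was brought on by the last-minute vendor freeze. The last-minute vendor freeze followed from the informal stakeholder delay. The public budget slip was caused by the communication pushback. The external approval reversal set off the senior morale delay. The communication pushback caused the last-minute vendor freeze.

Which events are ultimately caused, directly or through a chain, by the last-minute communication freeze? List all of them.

Direct effects: the senior morale delay.
2 steps out: the deadline slip.
3 steps out: the hiring reversal.
4 steps out: the informal stakeholder delay, the communication pushback.
5 steps out: the last-minute vendor freeze, the public budget slip.
Not reachable from it: the external approval reversal, the initial morale delay, the communication change.

the communication pushback, the deadline slip, the hiring reversal, the informal stakeholder delay, the last-minute vendor freeze, the public budget slip, the senior morale delay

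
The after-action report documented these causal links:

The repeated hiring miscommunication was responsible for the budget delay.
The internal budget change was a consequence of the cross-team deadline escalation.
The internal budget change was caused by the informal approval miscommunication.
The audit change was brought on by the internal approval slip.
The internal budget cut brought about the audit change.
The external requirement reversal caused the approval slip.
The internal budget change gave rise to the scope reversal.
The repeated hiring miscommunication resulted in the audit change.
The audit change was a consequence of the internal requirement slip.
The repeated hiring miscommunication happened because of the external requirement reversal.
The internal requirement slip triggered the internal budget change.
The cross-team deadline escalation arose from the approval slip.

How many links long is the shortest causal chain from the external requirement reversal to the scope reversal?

4

Shortest chain: the external requirement reversal → the approval slip → the cross-team deadline escalation → the internal budget change → the scope reversal.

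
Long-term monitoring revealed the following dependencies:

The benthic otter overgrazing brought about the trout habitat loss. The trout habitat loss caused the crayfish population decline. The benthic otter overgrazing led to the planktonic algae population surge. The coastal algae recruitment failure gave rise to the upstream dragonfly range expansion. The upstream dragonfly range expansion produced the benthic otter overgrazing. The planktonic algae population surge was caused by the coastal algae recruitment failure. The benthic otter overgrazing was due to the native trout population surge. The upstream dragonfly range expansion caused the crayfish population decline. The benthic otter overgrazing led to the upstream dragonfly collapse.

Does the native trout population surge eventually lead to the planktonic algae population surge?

Yes

There is a causal chain: the native trout population surge → the benthic otter overgrazing → the planktonic algae population surge.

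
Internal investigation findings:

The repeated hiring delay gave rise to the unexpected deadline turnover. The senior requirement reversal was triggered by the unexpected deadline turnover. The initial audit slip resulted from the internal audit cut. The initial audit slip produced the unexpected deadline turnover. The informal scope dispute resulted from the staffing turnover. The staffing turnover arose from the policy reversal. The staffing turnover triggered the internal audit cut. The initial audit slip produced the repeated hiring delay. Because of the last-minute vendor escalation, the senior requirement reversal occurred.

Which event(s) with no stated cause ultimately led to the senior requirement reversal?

Tracing upstream from the senior requirement reversal: the senior requirement reversal ← the unexpected deadline turnover ← the initial audit slip ← the internal audit cut ← the staffing turnover ← the policy reversal.
A separate upstream branch: the senior requirement reversal ← the last-minute vendor escalation.
Each of those chain origins has no stated cause.

the last-minute vendor escalation, the policy reversal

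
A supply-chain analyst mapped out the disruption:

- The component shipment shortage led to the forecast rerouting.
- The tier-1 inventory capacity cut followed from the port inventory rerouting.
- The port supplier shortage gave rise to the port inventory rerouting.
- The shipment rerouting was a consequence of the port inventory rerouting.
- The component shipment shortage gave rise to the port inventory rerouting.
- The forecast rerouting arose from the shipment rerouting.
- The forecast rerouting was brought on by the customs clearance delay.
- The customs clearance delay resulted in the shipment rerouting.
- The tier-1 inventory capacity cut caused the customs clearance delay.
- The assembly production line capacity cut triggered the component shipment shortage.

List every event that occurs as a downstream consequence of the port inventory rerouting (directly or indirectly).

the customs clearance delay, the forecast rerouting, the shipment rerouting, the tier-1 inventory capacity cut

Direct effects: the tier-1 inventory capacity cut, the shipment rerouting.
2 steps out: the customs clearance delay, the forecast rerouting.
Not reachable from it: the assembly production line capacity cut, the component shipment shortage, the port supplier shortage.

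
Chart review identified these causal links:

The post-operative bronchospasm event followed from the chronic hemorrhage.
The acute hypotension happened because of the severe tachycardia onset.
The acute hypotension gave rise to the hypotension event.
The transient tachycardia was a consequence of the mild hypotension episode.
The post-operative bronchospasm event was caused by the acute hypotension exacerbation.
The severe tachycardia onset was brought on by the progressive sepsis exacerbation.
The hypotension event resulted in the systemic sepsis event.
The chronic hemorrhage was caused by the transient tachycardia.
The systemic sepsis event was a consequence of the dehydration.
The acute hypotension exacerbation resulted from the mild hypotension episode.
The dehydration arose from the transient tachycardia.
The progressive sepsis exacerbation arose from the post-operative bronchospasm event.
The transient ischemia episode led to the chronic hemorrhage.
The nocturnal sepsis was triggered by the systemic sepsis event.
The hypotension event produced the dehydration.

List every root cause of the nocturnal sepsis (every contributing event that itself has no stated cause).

Tracing upstream from the nocturnal sepsis: the nocturnal sepsis ← the systemic sepsis event ← the dehydration ← the transient tachycardia ← the mild hypotension episode.
A separate upstream branch: the nocturnal sepsis ← the systemic sepsis event ← the hypotension event ← the acute hypotension ← the severe tachycardia onset ← the progressive sepsis exacerbation ← the post-operative bronchospasm event ← the chronic hemorrhage ← the transient ischemia episode.
Each of those chain origins has no stated cause.

the mild hypotension episode, the transient ischemia episode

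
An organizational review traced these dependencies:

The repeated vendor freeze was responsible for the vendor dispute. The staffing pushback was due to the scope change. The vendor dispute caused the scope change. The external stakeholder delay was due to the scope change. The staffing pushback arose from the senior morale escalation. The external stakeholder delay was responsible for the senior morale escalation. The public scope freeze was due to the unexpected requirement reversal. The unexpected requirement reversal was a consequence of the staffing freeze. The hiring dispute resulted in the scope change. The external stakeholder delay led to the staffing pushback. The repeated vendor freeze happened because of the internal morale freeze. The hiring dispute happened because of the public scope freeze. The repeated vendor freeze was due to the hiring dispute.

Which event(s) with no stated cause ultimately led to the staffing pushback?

the internal morale freeze, the staffing freeze

Tracing upstream from the staffing pushback: the staffing pushback ← the scope change ← the hiring dispute ← the public scope freeze ← the unexpected requirement reversal ← the staffing freeze.
A separate upstream branch: the staffing pushback ← the scope change ← the vendor dispute ← the repeated vendor freeze ← the internal morale freeze.
Each of those chain origins has no stated cause.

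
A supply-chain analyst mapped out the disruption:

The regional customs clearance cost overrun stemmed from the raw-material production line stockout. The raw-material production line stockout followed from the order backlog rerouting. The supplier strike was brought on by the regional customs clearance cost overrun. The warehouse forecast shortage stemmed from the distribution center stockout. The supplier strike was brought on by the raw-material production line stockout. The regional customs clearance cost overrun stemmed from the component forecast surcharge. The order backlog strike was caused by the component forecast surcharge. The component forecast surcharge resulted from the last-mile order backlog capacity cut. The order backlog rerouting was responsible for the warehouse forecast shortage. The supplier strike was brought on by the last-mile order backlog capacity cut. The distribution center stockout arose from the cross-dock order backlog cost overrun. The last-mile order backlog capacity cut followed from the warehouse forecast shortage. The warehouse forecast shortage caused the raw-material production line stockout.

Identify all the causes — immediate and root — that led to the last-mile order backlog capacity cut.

the cross-dock order backlog cost overrun, the distribution center stockout, the order backlog rerouting, the warehouse forecast shortage

Immediate cause of the last-mile order backlog capacity cut: the warehouse forecast shortage.
Further upstream: the cross-dock order backlog cost overrun, the distribution center stockout, the order backlog rerouting.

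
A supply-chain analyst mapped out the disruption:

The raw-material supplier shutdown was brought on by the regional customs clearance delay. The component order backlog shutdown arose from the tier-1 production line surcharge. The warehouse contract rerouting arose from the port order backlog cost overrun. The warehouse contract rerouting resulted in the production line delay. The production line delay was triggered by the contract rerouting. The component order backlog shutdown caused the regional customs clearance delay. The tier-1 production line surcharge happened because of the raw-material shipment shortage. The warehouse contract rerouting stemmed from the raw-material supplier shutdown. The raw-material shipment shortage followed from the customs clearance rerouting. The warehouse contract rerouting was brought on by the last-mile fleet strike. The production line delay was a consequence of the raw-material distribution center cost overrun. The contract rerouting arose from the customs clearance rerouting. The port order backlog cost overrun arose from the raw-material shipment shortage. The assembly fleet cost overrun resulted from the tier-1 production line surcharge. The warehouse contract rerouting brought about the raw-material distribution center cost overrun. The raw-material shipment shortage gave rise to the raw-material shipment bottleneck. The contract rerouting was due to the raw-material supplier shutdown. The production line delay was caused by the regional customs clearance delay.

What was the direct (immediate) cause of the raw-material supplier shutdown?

Upstream contributors include the customs clearance rerouting, the raw-material shipment shortage, the tier-1 production line surcharge, the component order backlog shutdown, but only the regional customs clearance delay feeds directly into the raw-material supplier shutdown.

the regional customs clearance delay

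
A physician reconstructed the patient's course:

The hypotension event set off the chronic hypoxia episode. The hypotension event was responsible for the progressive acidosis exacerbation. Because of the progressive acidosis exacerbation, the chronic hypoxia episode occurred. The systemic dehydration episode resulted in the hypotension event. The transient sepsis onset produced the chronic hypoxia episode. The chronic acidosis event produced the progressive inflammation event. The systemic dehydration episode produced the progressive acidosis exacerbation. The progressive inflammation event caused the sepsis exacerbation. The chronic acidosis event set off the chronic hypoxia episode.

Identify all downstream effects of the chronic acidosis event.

the chronic hypoxia episode, the progressive inflammation event, the sepsis exacerbation

Direct effects: the progressive inflammation event, the chronic hypoxia episode.
2 steps out: the sepsis exacerbation.
Not reachable from it: the systemic dehydration episode, the hypotension event, the progressive acidosis exacerbation, the transient sepsis onset.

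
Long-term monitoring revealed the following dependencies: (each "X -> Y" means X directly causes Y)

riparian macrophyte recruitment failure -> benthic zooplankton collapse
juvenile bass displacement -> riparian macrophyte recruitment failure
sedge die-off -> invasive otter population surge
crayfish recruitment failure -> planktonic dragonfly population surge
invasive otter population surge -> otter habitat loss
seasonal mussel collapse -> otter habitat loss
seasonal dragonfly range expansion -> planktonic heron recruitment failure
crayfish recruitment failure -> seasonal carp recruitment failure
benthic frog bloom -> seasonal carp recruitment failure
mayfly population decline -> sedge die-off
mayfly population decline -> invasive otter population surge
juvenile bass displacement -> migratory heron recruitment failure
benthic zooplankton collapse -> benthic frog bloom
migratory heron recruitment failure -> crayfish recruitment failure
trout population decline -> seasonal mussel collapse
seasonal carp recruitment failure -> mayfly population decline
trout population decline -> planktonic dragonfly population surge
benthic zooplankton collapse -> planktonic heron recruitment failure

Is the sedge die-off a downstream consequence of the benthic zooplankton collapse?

Yes

There is a causal chain: the benthic zooplankton collapse → the benthic frog bloom → the seasonal carp recruitment failure → the mayfly population decline → the sedge die-off.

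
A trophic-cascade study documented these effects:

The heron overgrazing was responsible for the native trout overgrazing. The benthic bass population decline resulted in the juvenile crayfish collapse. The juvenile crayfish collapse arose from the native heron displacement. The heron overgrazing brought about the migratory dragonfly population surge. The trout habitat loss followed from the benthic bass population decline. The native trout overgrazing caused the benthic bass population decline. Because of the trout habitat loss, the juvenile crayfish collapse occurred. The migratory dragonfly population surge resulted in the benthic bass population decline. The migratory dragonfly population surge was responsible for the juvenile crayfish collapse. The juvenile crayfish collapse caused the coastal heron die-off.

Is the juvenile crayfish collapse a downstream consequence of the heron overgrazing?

Yes

There is a causal chain: the heron overgrazing → the migratory dragonfly population surge → the juvenile crayfish collapse.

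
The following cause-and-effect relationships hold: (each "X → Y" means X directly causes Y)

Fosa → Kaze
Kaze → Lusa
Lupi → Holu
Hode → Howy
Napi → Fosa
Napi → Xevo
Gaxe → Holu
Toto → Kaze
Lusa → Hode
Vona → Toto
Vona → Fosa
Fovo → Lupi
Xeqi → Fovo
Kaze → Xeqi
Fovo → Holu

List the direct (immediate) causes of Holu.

Fovo, Gaxe, Lupi

Upstream contributors include Napi, Vona, Toto, Fosa, Kaze, Xeqi, but only Fovo, Gaxe, Lupi feed directly into Holu.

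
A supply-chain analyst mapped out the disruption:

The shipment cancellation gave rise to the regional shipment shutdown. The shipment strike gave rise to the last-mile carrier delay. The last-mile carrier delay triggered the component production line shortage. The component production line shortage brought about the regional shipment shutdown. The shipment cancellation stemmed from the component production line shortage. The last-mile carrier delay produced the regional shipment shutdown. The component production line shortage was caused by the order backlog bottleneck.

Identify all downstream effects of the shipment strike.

Direct effects: the last-mile carrier delay.
2 steps out: the component production line shortage, the regional shipment shutdown.
3 steps out: the shipment cancellation.
Not reachable from it: the order backlog bottleneck.

the component production line shortage, the last-mile carrier delay, the regional shipment shutdown, the shipment cancellation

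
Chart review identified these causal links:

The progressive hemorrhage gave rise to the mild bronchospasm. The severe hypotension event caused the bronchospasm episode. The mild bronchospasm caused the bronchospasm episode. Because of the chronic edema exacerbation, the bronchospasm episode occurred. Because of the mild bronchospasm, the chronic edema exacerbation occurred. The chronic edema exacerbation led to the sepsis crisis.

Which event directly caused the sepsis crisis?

the chronic edema exacerbation

Upstream contributors include the progressive hemorrhage, the mild bronchospasm, but only the chronic edema exacerbation feeds directly into the sepsis crisis.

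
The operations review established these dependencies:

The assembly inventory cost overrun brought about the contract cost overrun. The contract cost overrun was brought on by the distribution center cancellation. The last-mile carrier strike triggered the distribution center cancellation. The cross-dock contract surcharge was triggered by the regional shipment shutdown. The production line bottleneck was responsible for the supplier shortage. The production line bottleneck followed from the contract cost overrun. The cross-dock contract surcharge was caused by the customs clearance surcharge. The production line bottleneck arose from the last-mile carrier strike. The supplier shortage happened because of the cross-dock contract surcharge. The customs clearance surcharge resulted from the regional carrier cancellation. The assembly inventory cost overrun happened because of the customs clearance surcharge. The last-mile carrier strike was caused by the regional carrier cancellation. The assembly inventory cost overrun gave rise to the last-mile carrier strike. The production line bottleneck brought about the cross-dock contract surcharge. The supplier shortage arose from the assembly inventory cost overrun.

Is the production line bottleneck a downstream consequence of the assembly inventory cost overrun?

Yes

There is a causal chain: the assembly inventory cost overrun → the last-mile carrier strike → the production line bottleneck.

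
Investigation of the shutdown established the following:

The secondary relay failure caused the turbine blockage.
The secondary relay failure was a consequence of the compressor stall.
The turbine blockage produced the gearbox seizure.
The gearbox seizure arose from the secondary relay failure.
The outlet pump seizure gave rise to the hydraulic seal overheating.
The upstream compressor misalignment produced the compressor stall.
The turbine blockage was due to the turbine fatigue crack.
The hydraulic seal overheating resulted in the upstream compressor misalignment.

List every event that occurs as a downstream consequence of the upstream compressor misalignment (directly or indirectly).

the compressor stall, the gearbox seizure, the secondary relay failure, the turbine blockage

Direct effects: the compressor stall.
2 steps out: the secondary relay failure.
3 steps out: the turbine blockage, the gearbox seizure.
Not reachable from it: the outlet pump seizure, the hydraulic seal overheating, the turbine fatigue crack.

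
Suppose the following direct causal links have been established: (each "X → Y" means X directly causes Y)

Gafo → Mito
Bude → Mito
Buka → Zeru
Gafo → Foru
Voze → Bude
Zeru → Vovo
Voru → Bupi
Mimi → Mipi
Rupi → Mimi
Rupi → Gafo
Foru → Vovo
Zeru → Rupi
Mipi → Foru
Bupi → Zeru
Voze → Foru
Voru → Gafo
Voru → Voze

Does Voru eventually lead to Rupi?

Yes

There is a causal chain: Voru → Bupi → Zeru → Rupi.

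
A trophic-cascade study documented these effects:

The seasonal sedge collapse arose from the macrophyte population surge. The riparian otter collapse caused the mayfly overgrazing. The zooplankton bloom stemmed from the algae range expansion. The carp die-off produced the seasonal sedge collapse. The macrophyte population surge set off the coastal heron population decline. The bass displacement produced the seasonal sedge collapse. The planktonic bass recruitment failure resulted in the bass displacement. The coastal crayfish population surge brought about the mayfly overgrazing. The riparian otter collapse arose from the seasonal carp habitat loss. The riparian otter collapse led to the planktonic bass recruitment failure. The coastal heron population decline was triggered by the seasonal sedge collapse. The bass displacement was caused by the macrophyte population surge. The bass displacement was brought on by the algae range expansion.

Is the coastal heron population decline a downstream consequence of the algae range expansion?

Yes

There is a causal chain: the algae range expansion → the bass displacement → the seasonal sedge collapse → the coastal heron population decline.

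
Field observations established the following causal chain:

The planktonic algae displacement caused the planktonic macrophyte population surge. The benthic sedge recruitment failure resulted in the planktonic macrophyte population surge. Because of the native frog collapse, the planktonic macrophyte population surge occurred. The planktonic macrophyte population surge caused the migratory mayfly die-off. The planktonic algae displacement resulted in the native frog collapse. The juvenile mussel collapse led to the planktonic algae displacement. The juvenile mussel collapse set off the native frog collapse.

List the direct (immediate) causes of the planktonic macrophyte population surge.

the benthic sedge recruitment failure, the native frog collapse, the planktonic algae displacement

Upstream contributors include the juvenile mussel collapse, but only the benthic sedge recruitment failure, the native frog collapse, the planktonic algae displacement feed directly into the planktonic macrophyte population surge.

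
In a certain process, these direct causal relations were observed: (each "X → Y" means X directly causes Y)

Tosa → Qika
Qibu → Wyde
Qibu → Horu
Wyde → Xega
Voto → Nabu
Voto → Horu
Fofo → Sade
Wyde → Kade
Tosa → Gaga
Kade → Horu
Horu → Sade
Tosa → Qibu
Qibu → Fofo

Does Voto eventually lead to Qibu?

Voto leads to Nabu, Horu, Sade; Qibu is not among them.

No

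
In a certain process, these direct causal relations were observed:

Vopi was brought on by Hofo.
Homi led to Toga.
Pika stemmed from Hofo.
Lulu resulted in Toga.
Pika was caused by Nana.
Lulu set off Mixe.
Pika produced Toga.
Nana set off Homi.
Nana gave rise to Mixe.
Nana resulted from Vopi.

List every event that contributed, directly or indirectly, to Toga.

Hofo, Homi, Lulu, Nana, Pika, Vopi

Immediate causes of Toga: Pika, Lulu, Homi.
Further upstream: Hofo, Vopi, Nana.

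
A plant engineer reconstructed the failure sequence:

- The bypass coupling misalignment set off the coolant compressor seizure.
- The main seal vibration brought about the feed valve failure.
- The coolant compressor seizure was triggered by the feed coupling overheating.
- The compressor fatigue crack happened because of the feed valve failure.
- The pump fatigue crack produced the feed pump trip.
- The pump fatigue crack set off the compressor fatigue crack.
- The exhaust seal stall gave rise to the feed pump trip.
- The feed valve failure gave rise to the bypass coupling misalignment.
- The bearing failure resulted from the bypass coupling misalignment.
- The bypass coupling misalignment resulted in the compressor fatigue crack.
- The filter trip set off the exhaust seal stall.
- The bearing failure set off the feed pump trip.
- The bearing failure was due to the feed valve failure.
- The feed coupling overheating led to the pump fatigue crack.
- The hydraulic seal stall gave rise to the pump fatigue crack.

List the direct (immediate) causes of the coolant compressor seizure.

Upstream contributors include the main seal vibration, the feed valve failure, but only the bypass coupling misalignment, the feed coupling overheating feed directly into the coolant compressor seizure.

the bypass coupling misalignment, the feed coupling overheating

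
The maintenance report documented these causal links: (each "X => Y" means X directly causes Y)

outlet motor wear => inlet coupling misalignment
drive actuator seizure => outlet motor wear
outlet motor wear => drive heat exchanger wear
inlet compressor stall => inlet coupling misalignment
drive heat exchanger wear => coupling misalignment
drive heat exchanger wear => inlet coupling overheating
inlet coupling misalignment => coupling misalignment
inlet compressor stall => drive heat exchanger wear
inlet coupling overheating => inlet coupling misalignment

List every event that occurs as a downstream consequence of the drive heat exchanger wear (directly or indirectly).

the coupling misalignment, the inlet coupling misalignment, the inlet coupling overheating

Direct effects: the inlet coupling overheating, the coupling misalignment.
2 steps out: the inlet coupling misalignment.
Not reachable from it: the inlet compressor stall, the drive actuator seizure, the outlet motor wear.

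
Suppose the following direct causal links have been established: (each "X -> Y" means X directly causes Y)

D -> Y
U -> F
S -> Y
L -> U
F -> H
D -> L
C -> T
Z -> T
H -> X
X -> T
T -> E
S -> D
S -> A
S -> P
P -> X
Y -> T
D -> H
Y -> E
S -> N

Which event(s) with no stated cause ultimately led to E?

C, S, Z

Tracing upstream from E: E ← Y ← S.
A separate upstream branch: E ← T ← Z.
A separate upstream branch: E ← T ← C.
Each of those chain origins has no stated cause.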